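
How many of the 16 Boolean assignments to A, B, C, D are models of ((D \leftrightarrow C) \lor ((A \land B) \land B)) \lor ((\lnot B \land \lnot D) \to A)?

Initial set: {(((D \leftrightarrow C) \lor ((A \land B) \land B)) \lor ((\lnot B \land \lnot D) \to A))}.
(((D \leftrightarrow C) \lor ((A \land B) \land B)) \lor ((\lnot B \land \lnot D) \to A)): β-rule — branch into ((D \leftrightarrow C) \lor ((A \land B) \land B))  //  ((\lnot B \land \lnot D) \to A).
  branch 1 (add ((D \leftrightarrow C) \lor ((A \land B) \land B))):
    ((D \leftrightarrow C) \lor ((A \land B) \land B)): β-rule — branch into (D \leftrightarrow C)  //  ((A \land B) \land B).
      branch 1.1 (add (D \leftrightarrow C)):
        (D \leftrightarrow C): β-rule — branch into D, C  //  \lnot D, \lnot C.
          branch 1.1.1 (add D, C):
            ○ open, literals {C=T, D=T}.
          branch 1.1.2 (add \lnot D, \lnot C):
            ○ open, literals {C=F, D=F}.
      branch 1.2 (add ((A \land B) \land B)):
        ((A \land B) \land B): α-rule — add (A \land B), B.
        (A \land B): α-rule — add A, B.
        ○ open, literals {A=T, B=T}.
  branch 2 (add ((\lnot B \land \lnot D) \to A)):
    ((\lnot B \land \lnot D) \to A): β-rule — branch into \lnot (\lnot B \land \lnot D)  //  A.
      branch 2.1 (add \lnot (\lnot B \land \lnot D)):
        \lnot (\lnot B \land \lnot D): β-rule — branch into \lnot \lnot B  //  \lnot \lnot D.
          branch 2.1.1 (add \lnot \lnot B):
            ○ open, literals {B=T}.
          branch 2.1.2 (add \lnot \lnot D):
            ○ open, literals {D=T}.
      branch 2.2 (add A):
        ○ open, literals {A=T}.
0 branches closed, 6 open.
Each open branch fixes some atoms; the unmentioned ones are free. Counting distinct full assignments: branch {C=T, D=T} (A, B) contributes 4 new; branch {C=F, D=F} (A, B) contributes 4 new; branch {A=T, B=T} (C, D) contributes 2 new; branch {B=T} (A, C, D) contributes 2 new; branch {D=T} (A, B, C) contributes 2 new; branch {A=T} (B, C, D) contributes 1 new. Total: 15.

15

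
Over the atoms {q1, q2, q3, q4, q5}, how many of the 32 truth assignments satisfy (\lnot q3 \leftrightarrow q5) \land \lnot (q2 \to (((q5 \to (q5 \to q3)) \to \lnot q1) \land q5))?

4

Initial set: {T ((\lnot q3 \leftrightarrow q5) \land \lnot (q2 \to (((q5 \to (q5 \to q3)) \to \lnot q1) \land q5)))}.
T ((\lnot q3 \leftrightarrow q5) \land \lnot (q2 \to (((q5 \to (q5 \to q3)) \to \lnot q1) \land q5))): α-rule — add T (\lnot q3 \leftrightarrow q5), T \lnot (q2 \to (((q5 \to (q5 \to q3)) \to \lnot q1) \land q5)).
T \lnot (q2 \to (((q5 \to (q5 \to q3)) \to \lnot q1) \land q5)): α-rule — add T q2, F (((q5 \to (q5 \to q3)) \to \lnot q1) \land q5).
T (\lnot q3 \leftrightarrow q5): β-rule — branch into T \lnot q3, T q5  //  F \lnot q3, F q5.
  branch 1 (add T \lnot q3, T q5):
    F (((q5 \to (q5 \to q3)) \to \lnot q1) \land q5): β-rule — branch into F ((q5 \to (q5 \to q3)) \to \lnot q1)  //  F q5.
      branch 1.1 (add F ((q5 \to (q5 \to q3)) \to \lnot q1)):
        F ((q5 \to (q5 \to q3)) \to \lnot q1): α-rule — add T (q5 \to (q5 \to q3)), F \lnot q1.
        T (q5 \to (q5 \to q3)): β-rule — branch into F q5  //  T (q5 \to q3).
          branch 1.1.1 (add F q5):
            × closes — contains both q5 and \lnot q5.
          branch 1.1.2 (add T (q5 \to q3)):
            T (q5 \to q3): β-rule — branch into F q5  //  T q3.
              branch 1.1.2.1 (add F q5):
                × closes — contains both q5 and \lnot q5.
              branch 1.1.2.2 (add T q3):
                × closes — contains both q3 and \lnot q3.
      branch 1.2 (add F q5):
        × closes — contains both q5 and \lnot q5.
  branch 2 (add F \lnot q3, F q5):
    F (((q5 \to (q5 \to q3)) \to \lnot q1) \land q5): β-rule — branch into F ((q5 \to (q5 \to q3)) \to \lnot q1)  //  F q5.
      branch 2.1 (add F ((q5 \to (q5 \to q3)) \to \lnot q1)):
        F ((q5 \to (q5 \to q3)) \to \lnot q1): α-rule — add T (q5 \to (q5 \to q3)), F \lnot q1.
        T (q5 \to (q5 \to q3)): β-rule — branch into F q5  //  T (q5 \to q3).
          branch 2.1.1 (add F q5):
            ○ open, literals {q1=1, q2=1, q3=1, q5=0}.
          branch 2.1.2 (add T (q5 \to q3)):
            T (q5 \to q3): β-rule — branch into F q5  //  T q3.
              branch 2.1.2.1 (add F q5):
                ○ open, literals {q1=1, q2=1, q3=1, q5=0}.
              branch 2.1.2.2 (add T q3):
                ○ open, literals {q1=1, q2=1, q3=1, q5=0}.
      branch 2.2 (add F q5):
        ○ open, literals {q2=1, q3=1, q5=0}.
4 branches closed, 4 open.
Each open branch fixes some atoms; the unmentioned ones are free. Counting distinct full assignments: branch {q1=1, q2=1, q3=1, q5=0} (q4) contributes 2 new; branch {q1=1, q2=1, q3=1, q5=0} (q4) contributes 0 new; branch {q1=1, q2=1, q3=1, q5=0} (q4) contributes 0 new; branch {q2=1, q3=1, q5=0} (q1, q4) contributes 2 new. Total: 4.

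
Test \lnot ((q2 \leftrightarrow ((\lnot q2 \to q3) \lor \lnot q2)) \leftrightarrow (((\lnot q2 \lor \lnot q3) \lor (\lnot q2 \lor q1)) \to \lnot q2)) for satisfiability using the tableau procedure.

Initial set: {T \lnot ((q2 \leftrightarrow ((\lnot q2 \to q3) \lor \lnot q2)) \leftrightarrow (((\lnot q2 \lor \lnot q3) \lor (\lnot q2 \lor q1)) \to \lnot q2))}.
T \lnot ((q2 \leftrightarrow ((\lnot q2 \to q3) \lor \lnot q2)) \leftrightarrow (((\lnot q2 \lor \lnot q3) \lor (\lnot q2 \lor q1)) \to \lnot q2)): β-rule — branch into T (q2 \leftrightarrow ((\lnot q2 \to q3) \lor \lnot q2)), F (((\lnot q2 \lor \lnot q3) \lor (\lnot q2 \lor q1)) \to \lnot q2)  //  F (q2 \leftrightarrow ((\lnot q2 \to q3) \lor \lnot q2)), T (((\lnot q2 \lor \lnot q3) \lor (\lnot q2 \lor q1)) \to \lnot q2).
  branch 1 (add T (q2 \leftrightarrow ((\lnot q2 \to q3) \lor \lnot q2)), F (((\lnot q2 \lor \lnot q3) \lor (\lnot q2 \lor q1)) \to \lnot q2)):
    F (((\lnot q2 \lor \lnot q3) \lor (\lnot q2 \lor q1)) \to \lnot q2): α-rule — add T ((\lnot q2 \lor \lnot q3) \lor (\lnot q2 \lor q1)), F \lnot q2.
    T (q2 \leftrightarrow ((\lnot q2 \to q3) \lor \lnot q2)): β-rule — branch into T q2, T ((\lnot q2 \to q3) \lor \lnot q2)  //  F q2, F ((\lnot q2 \to q3) \lor \lnot q2).
      branch 1.1 (add T q2, T ((\lnot q2 \to q3) \lor \lnot q2)):
        T ((\lnot q2 \lor \lnot q3) \lor (\lnot q2 \lor q1)): β-rule — branch into T (\lnot q2 \lor \lnot q3)  //  T (\lnot q2 \lor q1).
          branch 1.1.1 (add T (\lnot q2 \lor \lnot q3)):
            T ((\lnot q2 \to q3) \lor \lnot q2): β-rule — branch into T (\lnot q2 \to q3)  //  T \lnot q2.
              branch 1.1.1.1 (add T (\lnot q2 \to q3)):
                T (\lnot q2 \lor \lnot q3): β-rule — branch into T \lnot q2  //  T \lnot q3.
                  branch 1.1.1.1.1 (add T \lnot q2):
                    × closes — contains both q2 and \lnot q2.
                  branch 1.1.1.1.2 (add T \lnot q3):
                    T (\lnot q2 \to q3): β-rule — branch into F \lnot q2  //  T q3.
                      branch 1.1.1.1.2.1 (add F \lnot q2):
                        ○ open, literals {q2=1, q3=0}.
                      branch 1.1.1.1.2.2 (add T q3):
                        × closes — contains both q3 and \lnot q3.
              branch 1.1.1.2 (add T \lnot q2):
                × closes — contains both q2 and \lnot q2.
          branch 1.1.2 (add T (\lnot q2 \lor q1)):
            T ((\lnot q2 \to q3) \lor \lnot q2): β-rule — branch into T (\lnot q2 \to q3)  //  T \lnot q2.
              branch 1.1.2.1 (add T (\lnot q2 \to q3)):
                T (\lnot q2 \lor q1): β-rule — branch into T \lnot q2  //  T q1.
                  branch 1.1.2.1.1 (add T \lnot q2):
                    × closes — contains both q2 and \lnot q2.
                  branch 1.1.2.1.2 (add T q1):
                    T (\lnot q2 \to q3): β-rule — branch into F \lnot q2  //  T q3.
                      branch 1.1.2.1.2.1 (add F \lnot q2):
                        ○ open, literals {q1=1, q2=1}.
                      branch 1.1.2.1.2.2 (add T q3):
                        ○ open, literals {q1=1, q2=1, q3=1}.
              branch 1.1.2.2 (add T \lnot q2):
                × closes — contains both q2 and \lnot q2.
      branch 1.2 (add F q2, F ((\lnot q2 \to q3) \lor \lnot q2)):
        × closes — contains both q2 and \lnot q2.
  branch 2 (add F (q2 \leftrightarrow ((\lnot q2 \to q3) \lor \lnot q2)), T (((\lnot q2 \lor \lnot q3) \lor (\lnot q2 \lor q1)) \to \lnot q2)):
    F (q2 \leftrightarrow ((\lnot q2 \to q3) \lor \lnot q2)): β-rule — branch into T q2, F ((\lnot q2 \to q3) \lor \lnot q2)  //  F q2, T ((\lnot q2 \to q3) \lor \lnot q2).
      branch 2.1 (add T q2, F ((\lnot q2 \to q3) \lor \lnot q2)):
        F ((\lnot q2 \to q3) \lor \lnot q2): α-rule — add F (\lnot q2 \to q3), F \lnot q2.
        F (\lnot q2 \to q3): α-rule — add T \lnot q2, F q3.
        × closes — contains both q2 and \lnot q2.
      branch 2.2 (add F q2, T ((\lnot q2 \to q3) \lor \lnot q2)):
        T (((\lnot q2 \lor \lnot q3) \lor (\lnot q2 \lor q1)) \to \lnot q2): β-rule — branch into F ((\lnot q2 \lor \lnot q3) \lor (\lnot q2 \lor q1))  //  T \lnot q2.
          branch 2.2.1 (add F ((\lnot q2 \lor \lnot q3) \lor (\lnot q2 \lor q1))):
            F ((\lnot q2 \lor \lnot q3) \lor (\lnot q2 \lor q1)): α-rule — add F (\lnot q2 \lor \lnot q3), F (\lnot q2 \lor q1).
            F (\lnot q2 \lor \lnot q3): α-rule — add F \lnot q2, F \lnot q3.
            × closes — contains both q2 and \lnot q2.
          branch 2.2.2 (add T \lnot q2):
            T ((\lnot q2 \to q3) \lor \lnot q2): β-rule — branch into T (\lnot q2 \to q3)  //  T \lnot q2.
              branch 2.2.2.1 (add T (\lnot q2 \to q3)):
                T (\lnot q2 \to q3): β-rule — branch into F \lnot q2  //  T q3.
                  branch 2.2.2.1.1 (add F \lnot q2):
                    × closes — contains both q2 and \lnot q2.
                  branch 2.2.2.1.2 (add T q3):
                    ○ open, literals {q2=0, q3=1}.
              branch 2.2.2.2 (add T \lnot q2):
                ○ open, literals {q2=0}.
9 branches closed, 5 open.
An open branch gives a satisfying assignment: q2=1, q3=0.

Satisfiable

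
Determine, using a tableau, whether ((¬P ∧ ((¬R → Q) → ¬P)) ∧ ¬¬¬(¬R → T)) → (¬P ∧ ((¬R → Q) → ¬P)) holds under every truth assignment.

Assume the negation and expand:
Initial set: {¬(((¬P ∧ ((¬R → Q) → ¬P)) ∧ ¬¬¬(¬R → T)) → (¬P ∧ ((¬R → Q) → ¬P)))}.
¬(((¬P ∧ ((¬R → Q) → ¬P)) ∧ ¬¬¬(¬R → T)) → (¬P ∧ ((¬R → Q) → ¬P))): α-rule — add ((¬P ∧ ((¬R → Q) → ¬P)) ∧ ¬¬¬(¬R → T)), ¬(¬P ∧ ((¬R → Q) → ¬P)).
((¬P ∧ ((¬R → Q) → ¬P)) ∧ ¬¬¬(¬R → T)): α-rule — add (¬P ∧ ((¬R → Q) → ¬P)), ¬¬¬(¬R → T).
(¬P ∧ ((¬R → Q) → ¬P)): α-rule — add ¬P, ((¬R → Q) → ¬P).
¬¬¬(¬R → T): drop double negation, giving ¬(¬R → T).
¬(¬R → T): α-rule — add ¬R, ¬T.
¬(¬P ∧ ((¬R → Q) → ¬P)): β-rule — branch into ¬¬P  //  ¬((¬R → Q) → ¬P).
  branch 1 (add ¬¬P):
    × closes — contains both P and ¬P.
  branch 2 (add ¬((¬R → Q) → ¬P)):
    ¬((¬R → Q) → ¬P): α-rule — add (¬R → Q), ¬¬P.
    × closes — contains both P and ¬P.
All 2 branches close.
Every branch closed, so the negation is unsatisfiable and the formula is valid.

Valid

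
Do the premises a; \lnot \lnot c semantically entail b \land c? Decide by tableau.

No

Initial set: {T a; T \lnot \lnot c; F (b \land c)}.
T \lnot \lnot c: drop double negation, giving T c.
F (b \land c): β-rule — branch into F b  //  F c.
  branch 1 (add F b):
    ○ open, literals {a=T, b=F, c=T}.
  branch 2 (add F c):
    × closes — contains both c and \lnot c.
1 branch closed, 1 open.
An open branch gives a countermodel: a=T, b=F, c=T (unmentioned atoms arbitrary); the premises hold there but the conclusion fails.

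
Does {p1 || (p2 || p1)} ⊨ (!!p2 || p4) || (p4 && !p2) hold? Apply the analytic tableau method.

No

Initial set: {(p1 || (p2 || p1)); !((!!p2 || p4) || (p4 && !p2))}.
!((!!p2 || p4) || (p4 && !p2)): α-rule — add !(!!p2 || p4), !(p4 && !p2).
!(!!p2 || p4): α-rule — add !!!p2, !p4.
!!!p2: drop double negation, giving !p2.
(p1 || (p2 || p1)): β-rule — branch into p1  //  (p2 || p1).
  branch 1 (add p1):
    !(p4 && !p2): β-rule — branch into !p4  //  !!p2.
      branch 1.1 (add !p4):
        ○ open, literals {p1=1, p2=0, p4=0}.
      branch 1.2 (add !!p2):
        × closes — contains both p2 and !p2.
  branch 2 (add (p2 || p1)):
    !(p4 && !p2): β-rule — branch into !p4  //  !!p2.
      branch 2.1 (add !p4):
        (p2 || p1): β-rule — branch into p2  //  p1.
          branch 2.1.1 (add p2):
            × closes — contains both p2 and !p2.
          branch 2.1.2 (add p1):
            ○ open, literals {p1=1, p2=0, p4=0}.
      branch 2.2 (add !!p2):
        × closes — contains both p2 and !p2.
3 branches closed, 2 open.
An open branch gives a countermodel: p1=1, p2=0, p4=0 (unmentioned atoms arbitrary); the premises hold there but the conclusion fails.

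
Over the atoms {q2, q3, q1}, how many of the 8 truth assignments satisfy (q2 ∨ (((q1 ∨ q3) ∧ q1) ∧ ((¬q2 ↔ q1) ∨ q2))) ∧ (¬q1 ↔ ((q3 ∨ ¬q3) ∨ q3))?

2

Initial set: {((q2 ∨ (((q1 ∨ q3) ∧ q1) ∧ ((¬q2 ↔ q1) ∨ q2))) ∧ (¬q1 ↔ ((q3 ∨ ¬q3) ∨ q3)))}.
((q2 ∨ (((q1 ∨ q3) ∧ q1) ∧ ((¬q2 ↔ q1) ∨ q2))) ∧ (¬q1 ↔ ((q3 ∨ ¬q3) ∨ q3))): α-rule — add (q2 ∨ (((q1 ∨ q3) ∧ q1) ∧ ((¬q2 ↔ q1) ∨ q2))), (¬q1 ↔ ((q3 ∨ ¬q3) ∨ q3)).
(q2 ∨ (((q1 ∨ q3) ∧ q1) ∧ ((¬q2 ↔ q1) ∨ q2))): β-rule — branch into q2  //  (((q1 ∨ q3) ∧ q1) ∧ ((¬q2 ↔ q1) ∨ q2)).
  branch 1 (add q2):
    (¬q1 ↔ ((q3 ∨ ¬q3) ∨ q3)): β-rule — branch into ¬q1, ((q3 ∨ ¬q3) ∨ q3)  //  ¬¬q1, ¬((q3 ∨ ¬q3) ∨ q3).
      branch 1.1 (add ¬q1, ((q3 ∨ ¬q3) ∨ q3)):
        ((q3 ∨ ¬q3) ∨ q3): β-rule — branch into (q3 ∨ ¬q3)  //  q3.
          branch 1.1.1 (add (q3 ∨ ¬q3)):
            (q3 ∨ ¬q3): β-rule — branch into q3  //  ¬q3.
              branch 1.1.1.1 (add q3):
                ○ open, literals {q1=false, q2=true, q3=true}.
              branch 1.1.1.2 (add ¬q3):
                ○ open, literals {q1=false, q2=true, q3=false}.
          branch 1.1.2 (add q3):
            ○ open, literals {q1=false, q2=true, q3=true}.
      branch 1.2 (add ¬¬q1, ¬((q3 ∨ ¬q3) ∨ q3)):
        ¬((q3 ∨ ¬q3) ∨ q3): α-rule — add ¬(q3 ∨ ¬q3), ¬q3.
        ¬(q3 ∨ ¬q3): α-rule — add ¬q3, ¬¬q3.
        × closes — contains both q3 and ¬q3.
  branch 2 (add (((q1 ∨ q3) ∧ q1) ∧ ((¬q2 ↔ q1) ∨ q2))):
    (((q1 ∨ q3) ∧ q1) ∧ ((¬q2 ↔ q1) ∨ q2)): α-rule — add ((q1 ∨ q3) ∧ q1), ((¬q2 ↔ q1) ∨ q2).
    ((q1 ∨ q3) ∧ q1): α-rule — add (q1 ∨ q3), q1.
    (¬q1 ↔ ((q3 ∨ ¬q3) ∨ q3)): β-rule — branch into ¬q1, ((q3 ∨ ¬q3) ∨ q3)  //  ¬¬q1, ¬((q3 ∨ ¬q3) ∨ q3).
      branch 2.1 (add ¬q1, ((q3 ∨ ¬q3) ∨ q3)):
        × closes — contains both q1 and ¬q1.
      branch 2.2 (add ¬¬q1, ¬((q3 ∨ ¬q3) ∨ q3)):
        ¬((q3 ∨ ¬q3) ∨ q3): α-rule — add ¬(q3 ∨ ¬q3), ¬q3.
        ¬(q3 ∨ ¬q3): α-rule — add ¬q3, ¬¬q3.
        × closes — contains both q3 and ¬q3.
3 branches closed, 3 open.
Each open branch fixes some atoms; the unmentioned ones are free. Counting distinct full assignments: branch {q1=false, q2=true, q3=true} (none free) contributes 1 new; branch {q1=false, q2=true, q3=false} (none free) contributes 1 new; branch {q1=false, q2=true, q3=true} (none free) contributes 0 new. Total: 2.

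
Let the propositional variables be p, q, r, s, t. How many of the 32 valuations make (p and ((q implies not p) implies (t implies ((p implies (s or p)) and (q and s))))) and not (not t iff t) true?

12

Initial set: {T ((p and ((q implies not p) implies (t implies ((p implies (s or p)) and (q and s))))) and not (not t iff t))}.
T ((p and ((q implies not p) implies (t implies ((p implies (s or p)) and (q and s))))) and not (not t iff t)): α-rule — add T (p and ((q implies not p) implies (t implies ((p implies (s or p)) and (q and s))))), T not (not t iff t).
T (p and ((q implies not p) implies (t implies ((p implies (s or p)) and (q and s))))): α-rule — add T p, T ((q implies not p) implies (t implies ((p implies (s or p)) and (q and s)))).
T not (not t iff t): β-rule — branch into T not t, F t  //  F not t, T t.
  branch 1 (add T not t, F t):
    T ((q implies not p) implies (t implies ((p implies (s or p)) and (q and s)))): β-rule — branch into F (q implies not p)  //  T (t implies ((p implies (s or p)) and (q and s))).
      branch 1.1 (add F (q implies not p)):
        F (q implies not p): α-rule — add T q, F not p.
        ○ open, literals {p=T, q=T, t=F}.
      branch 1.2 (add T (t implies ((p implies (s or p)) and (q and s)))):
        T (t implies ((p implies (s or p)) and (q and s))): β-rule — branch into F t  //  T ((p implies (s or p)) and (q and s)).
          branch 1.2.1 (add F t):
            ○ open, literals {p=T, t=F}.
          branch 1.2.2 (add T ((p implies (s or p)) and (q and s))):
            T ((p implies (s or p)) and (q and s)): α-rule — add T (p implies (s or p)), T (q and s).
            T (q and s): α-rule — add T q, T s.
            T (p implies (s or p)): β-rule — branch into F p  //  T (s or p).
              branch 1.2.2.1 (add F p):
                × closes — contains both p and not p.
              branch 1.2.2.2 (add T (s or p)):
                T (s or p): β-rule — branch into T s  //  T p.
                  branch 1.2.2.2.1 (add T s):
                    ○ open, literals {p=T, q=T, s=T, t=F}.
                  branch 1.2.2.2.2 (add T p):
                    ○ open, literals {p=T, q=T, s=T, t=F}.
  branch 2 (add F not t, T t):
    T ((q implies not p) implies (t implies ((p implies (s or p)) and (q and s)))): β-rule — branch into F (q implies not p)  //  T (t implies ((p implies (s or p)) and (q and s))).
      branch 2.1 (add F (q implies not p)):
        F (q implies not p): α-rule — add T q, F not p.
        ○ open, literals {p=T, q=T, t=T}.
      branch 2.2 (add T (t implies ((p implies (s or p)) and (q and s)))):
        T (t implies ((p implies (s or p)) and (q and s))): β-rule — branch into F t  //  T ((p implies (s or p)) and (q and s)).
          branch 2.2.1 (add F t):
            × closes — contains both t and not t.
          branch 2.2.2 (add T ((p implies (s or p)) and (q and s))):
            T ((p implies (s or p)) and (q and s)): α-rule — add T (p implies (s or p)), T (q and s).
            T (q and s): α-rule — add T q, T s.
            T (p implies (s or p)): β-rule — branch into F p  //  T (s or p).
              branch 2.2.2.1 (add F p):
                × closes — contains both p and not p.
              branch 2.2.2.2 (add T (s or p)):
                T (s or p): β-rule — branch into T s  //  T p.
                  branch 2.2.2.2.1 (add T s):
                    ○ open, literals {p=T, q=T, s=T, t=T}.
                  branch 2.2.2.2.2 (add T p):
                    ○ open, literals {p=T, q=T, s=T, t=T}.
3 branches closed, 7 open.
Each open branch fixes some atoms; the unmentioned ones are free. Counting distinct full assignments: branch {p=T, q=T, t=F} (r, s) contributes 4 new; branch {p=T, t=F} (q, r, s) contributes 4 new; branch {p=T, q=T, s=T, t=F} (r) contributes 0 new; branch {p=T, q=T, s=T, t=F} (r) contributes 0 new; branch {p=T, q=T, t=T} (r, s) contributes 4 new; branch {p=T, q=T, s=T, t=T} (r) contributes 0 new; branch {p=T, q=T, s=T, t=T} (r) contributes 0 new. Total: 12.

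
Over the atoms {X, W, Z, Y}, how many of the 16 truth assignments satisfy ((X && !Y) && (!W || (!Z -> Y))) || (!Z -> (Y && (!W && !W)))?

11

Initial set: {(((X && !Y) && (!W || (!Z -> Y))) || (!Z -> (Y && (!W && !W))))}.
(((X && !Y) && (!W || (!Z -> Y))) || (!Z -> (Y && (!W && !W)))): β-rule — branch into ((X && !Y) && (!W || (!Z -> Y)))  //  (!Z -> (Y && (!W && !W))).
  branch 1 (add ((X && !Y) && (!W || (!Z -> Y)))):
    ((X && !Y) && (!W || (!Z -> Y))): α-rule — add (X && !Y), (!W || (!Z -> Y)).
    (X && !Y): α-rule — add X, !Y.
    (!W || (!Z -> Y)): β-rule — branch into !W  //  (!Z -> Y).
      branch 1.1 (add !W):
        ○ open, literals {W=F, X=T, Y=F}.
      branch 1.2 (add (!Z -> Y)):
        (!Z -> Y): β-rule — branch into !!Z  //  Y.
          branch 1.2.1 (add !!Z):
            ○ open, literals {X=T, Y=F, Z=T}.
          branch 1.2.2 (add Y):
            × closes — contains both Y and !Y.
  branch 2 (add (!Z -> (Y && (!W && !W)))):
    (!Z -> (Y && (!W && !W))): β-rule — branch into !!Z  //  (Y && (!W && !W)).
      branch 2.1 (add !!Z):
        ○ open, literals {Z=T}.
      branch 2.2 (add (Y && (!W && !W))):
        (Y && (!W && !W)): α-rule — add Y, (!W && !W).
        (!W && !W): α-rule — add !W, !W.
        ○ open, literals {W=F, Y=T}.
1 branch closed, 4 open.
Each open branch fixes some atoms; the unmentioned ones are free. Counting distinct full assignments: branch {W=F, X=T, Y=F} (Z) contributes 2 new; branch {X=T, Y=F, Z=T} (W) contributes 1 new; branch {Z=T} (X, W, Y) contributes 6 new; branch {W=F, Y=T} (X, Z) contributes 2 new. Total: 11.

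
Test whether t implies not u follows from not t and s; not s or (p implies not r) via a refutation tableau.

Yes

Initial set: {T (not t and s); T (not s or (p implies not r)); F (t implies not u)}.
T (not t and s): α-rule — add T not t, T s.
F (t implies not u): α-rule — add T t, F not u.
× closes — contains both t and not t.
All 1 branch closes.
Every branch closed, so the premises entail the conclusion.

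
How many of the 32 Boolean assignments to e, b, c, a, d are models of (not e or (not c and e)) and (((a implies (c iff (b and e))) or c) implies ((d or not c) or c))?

24

Initial set: {T ((not e or (not c and e)) and (((a implies (c iff (b and e))) or c) implies ((d or not c) or c)))}.
T ((not e or (not c and e)) and (((a implies (c iff (b and e))) or c) implies ((d or not c) or c))): α-rule — add T (not e or (not c and e)), T (((a implies (c iff (b and e))) or c) implies ((d or not c) or c)).
T (not e or (not c and e)): β-rule — branch into T not e  //  T (not c and e).
  branch 1 (add T not e):
    T (((a implies (c iff (b and e))) or c) implies ((d or not c) or c)): β-rule — branch into F ((a implies (c iff (b and e))) or c)  //  T ((d or not c) or c).
      branch 1.1 (add F ((a implies (c iff (b and e))) or c)):
        F ((a implies (c iff (b and e))) or c): α-rule — add F (a implies (c iff (b and e))), F c.
        F (a implies (c iff (b and e))): α-rule — add T a, F (c iff (b and e)).
        F (c iff (b and e)): β-rule — branch into T c, F (b and e)  //  F c, T (b and e).
          branch 1.1.1 (add T c, F (b and e)):
            × closes — contains both c and not c.
          branch 1.1.2 (add F c, T (b and e)):
            T (b and e): α-rule — add T b, T e.
            × closes — contains both e and not e.
      branch 1.2 (add T ((d or not c) or c)):
        T ((d or not c) or c): β-rule — branch into T (d or not c)  //  T c.
          branch 1.2.1 (add T (d or not c)):
            T (d or not c): β-rule — branch into T d  //  T not c.
              branch 1.2.1.1 (add T d):
                ○ open, literals {d=true, e=false}.
              branch 1.2.1.2 (add T not c):
                ○ open, literals {c=false, e=false}.
          branch 1.2.2 (add T c):
            ○ open, literals {c=true, e=false}.
  branch 2 (add T (not c and e)):
    T (not c and e): α-rule — add T not c, T e.
    T (((a implies (c iff (b and e))) or c) implies ((d or not c) or c)): β-rule — branch into F ((a implies (c iff (b and e))) or c)  //  T ((d or not c) or c).
      branch 2.1 (add F ((a implies (c iff (b and e))) or c)):
        F ((a implies (c iff (b and e))) or c): α-rule — add F (a implies (c iff (b and e))), F c.
        F (a implies (c iff (b and e))): α-rule — add T a, F (c iff (b and e)).
        F (c iff (b and e)): β-rule — branch into T c, F (b and e)  //  F c, T (b and e).
          branch 2.1.1 (add T c, F (b and e)):
            × closes — contains both c and not c.
          branch 2.1.2 (add F c, T (b and e)):
            T (b and e): α-rule — add T b, T e.
            ○ open, literals {a=true, b=true, c=false, e=true}.
      branch 2.2 (add T ((d or not c) or c)):
        T ((d or not c) or c): β-rule — branch into T (d or not c)  //  T c.
          branch 2.2.1 (add T (d or not c)):
            T (d or not c): β-rule — branch into T d  //  T not c.
              branch 2.2.1.1 (add T d):
                ○ open, literals {c=false, d=true, e=true}.
              branch 2.2.1.2 (add T not c):
                ○ open, literals {c=false, e=true}.
          branch 2.2.2 (add T c):
            × closes — contains both c and not c.
4 branches closed, 6 open.
Each open branch fixes some atoms; the unmentioned ones are free. Counting distinct full assignments: branch {d=true, e=false} (b, c, a) contributes 8 new; branch {c=false, e=false} (b, a, d) contributes 4 new; branch {c=true, e=false} (b, a, d) contributes 4 new; branch {a=true, b=true, c=false, e=true} (d) contributes 2 new; branch {c=false, d=true, e=true} (b, a) contributes 3 new; branch {c=false, e=true} (b, a, d) contributes 3 new. Total: 24.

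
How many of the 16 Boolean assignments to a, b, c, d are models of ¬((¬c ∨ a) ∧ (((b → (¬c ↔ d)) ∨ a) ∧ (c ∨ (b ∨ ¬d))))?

Initial set: {¬((¬c ∨ a) ∧ (((b → (¬c ↔ d)) ∨ a) ∧ (c ∨ (b ∨ ¬d))))}.
¬((¬c ∨ a) ∧ (((b → (¬c ↔ d)) ∨ a) ∧ (c ∨ (b ∨ ¬d)))): β-rule — branch into ¬(¬c ∨ a)  //  ¬(((b → (¬c ↔ d)) ∨ a) ∧ (c ∨ (b ∨ ¬d))).
  branch 1 (add ¬(¬c ∨ a)):
    ¬(¬c ∨ a): α-rule — add ¬¬c, ¬a.
    ○ open, literals {a=0, c=1}.
  branch 2 (add ¬(((b → (¬c ↔ d)) ∨ a) ∧ (c ∨ (b ∨ ¬d)))):
    ¬(((b → (¬c ↔ d)) ∨ a) ∧ (c ∨ (b ∨ ¬d))): β-rule — branch into ¬((b → (¬c ↔ d)) ∨ a)  //  ¬(c ∨ (b ∨ ¬d)).
      branch 2.1 (add ¬((b → (¬c ↔ d)) ∨ a)):
        ¬((b → (¬c ↔ d)) ∨ a): α-rule — add ¬(b → (¬c ↔ d)), ¬a.
        ¬(b → (¬c ↔ d)): α-rule — add b, ¬(¬c ↔ d).
        ¬(¬c ↔ d): β-rule — branch into ¬c, ¬d  //  ¬¬c, d.
          branch 2.1.1 (add ¬c, ¬d):
            ○ open, literals {a=0, b=1, c=0, d=0}.
          branch 2.1.2 (add ¬¬c, d):
            ○ open, literals {a=0, b=1, c=1, d=1}.
      branch 2.2 (add ¬(c ∨ (b ∨ ¬d))):
        ¬(c ∨ (b ∨ ¬d)): α-rule — add ¬c, ¬(b ∨ ¬d).
        ¬(b ∨ ¬d): α-rule — add ¬b, ¬¬d.
        ○ open, literals {b=0, c=0, d=1}.
0 branches closed, 4 open.
Each open branch fixes some atoms; the unmentioned ones are free. Counting distinct full assignments: branch {a=0, c=1} (b, d) contributes 4 new; branch {a=0, b=1, c=0, d=0} (none free) contributes 1 new; branch {a=0, b=1, c=1, d=1} (none free) contributes 0 new; branch {b=0, c=0, d=1} (a) contributes 2 new. Total: 7.

7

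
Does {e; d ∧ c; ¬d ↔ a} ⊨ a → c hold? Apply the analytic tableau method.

Initial set: {e; (d ∧ c); (¬d ↔ a); ¬(a → c)}.
(d ∧ c): α-rule — add d, c.
¬(a → c): α-rule — add a, ¬c.
× closes — contains both c and ¬c.
All 1 branch closes.
Every branch closed, so the premises entail the conclusion.

Yes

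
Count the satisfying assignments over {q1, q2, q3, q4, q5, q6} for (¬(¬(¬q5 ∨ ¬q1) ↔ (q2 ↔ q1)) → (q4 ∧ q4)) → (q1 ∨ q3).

52

Initial set: {((¬(¬(¬q5 ∨ ¬q1) ↔ (q2 ↔ q1)) → (q4 ∧ q4)) → (q1 ∨ q3))}.
((¬(¬(¬q5 ∨ ¬q1) ↔ (q2 ↔ q1)) → (q4 ∧ q4)) → (q1 ∨ q3)): β-rule — branch into ¬(¬(¬(¬q5 ∨ ¬q1) ↔ (q2 ↔ q1)) → (q4 ∧ q4))  //  (q1 ∨ q3).
  branch 1 (add ¬(¬(¬(¬q5 ∨ ¬q1) ↔ (q2 ↔ q1)) → (q4 ∧ q4))):
    ¬(¬(¬(¬q5 ∨ ¬q1) ↔ (q2 ↔ q1)) → (q4 ∧ q4)): α-rule — add ¬(¬(¬q5 ∨ ¬q1) ↔ (q2 ↔ q1)), ¬(q4 ∧ q4).
    ¬(¬(¬q5 ∨ ¬q1) ↔ (q2 ↔ q1)): β-rule — branch into ¬(¬q5 ∨ ¬q1), ¬(q2 ↔ q1)  //  ¬¬(¬q5 ∨ ¬q1), (q2 ↔ q1).
      branch 1.1 (add ¬(¬q5 ∨ ¬q1), ¬(q2 ↔ q1)):
        ¬(¬q5 ∨ ¬q1): α-rule — add ¬¬q5, ¬¬q1.
        ¬(q4 ∧ q4): β-rule — branch into ¬q4  //  ¬q4.
          branch 1.1.1 (add ¬q4):
            ¬(q2 ↔ q1): β-rule — branch into q2, ¬q1  //  ¬q2, q1.
              branch 1.1.1.1 (add q2, ¬q1):
                × closes — contains both q1 and ¬q1.
              branch 1.1.1.2 (add ¬q2, q1):
                ○ open, literals {q1=T, q2=F, q4=F, q5=T}.
          branch 1.1.2 (add ¬q4):
            ¬(q2 ↔ q1): β-rule — branch into q2, ¬q1  //  ¬q2, q1.
              branch 1.1.2.1 (add q2, ¬q1):
                × closes — contains both q1 and ¬q1.
              branch 1.1.2.2 (add ¬q2, q1):
                ○ open, literals {q1=T, q2=F, q4=F, q5=T}.
      branch 1.2 (add ¬¬(¬q5 ∨ ¬q1), (q2 ↔ q1)):
        ¬(q4 ∧ q4): β-rule — branch into ¬q4  //  ¬q4.
          branch 1.2.1 (add ¬q4):
            ¬¬(¬q5 ∨ ¬q1): β-rule — branch into ¬q5  //  ¬q1.
              branch 1.2.1.1 (add ¬q5):
                (q2 ↔ q1): β-rule — branch into q2, q1  //  ¬q2, ¬q1.
                  branch 1.2.1.1.1 (add q2, q1):
                    ○ open, literals {q1=T, q2=T, q4=F, q5=F}.
                  branch 1.2.1.1.2 (add ¬q2, ¬q1):
                    ○ open, literals {q1=F, q2=F, q4=F, q5=F}.
              branch 1.2.1.2 (add ¬q1):
                (q2 ↔ q1): β-rule — branch into q2, q1  //  ¬q2, ¬q1.
                  branch 1.2.1.2.1 (add q2, q1):
                    × closes — contains both q1 and ¬q1.
                  branch 1.2.1.2.2 (add ¬q2, ¬q1):
                    ○ open, literals {q1=F, q2=F, q4=F}.
          branch 1.2.2 (add ¬q4):
            ¬¬(¬q5 ∨ ¬q1): β-rule — branch into ¬q5  //  ¬q1.
              branch 1.2.2.1 (add ¬q5):
                (q2 ↔ q1): β-rule — branch into q2, q1  //  ¬q2, ¬q1.
                  branch 1.2.2.1.1 (add q2, q1):
                    ○ open, literals {q1=T, q2=T, q4=F, q5=F}.
                  branch 1.2.2.1.2 (add ¬q2, ¬q1):
                    ○ open, literals {q1=F, q2=F, q4=F, q5=F}.
              branch 1.2.2.2 (add ¬q1):
                (q2 ↔ q1): β-rule — branch into q2, q1  //  ¬q2, ¬q1.
                  branch 1.2.2.2.1 (add q2, q1):
                    × closes — contains both q1 and ¬q1.
                  branch 1.2.2.2.2 (add ¬q2, ¬q1):
                    ○ open, literals {q1=F, q2=F, q4=F}.
  branch 2 (add (q1 ∨ q3)):
    (q1 ∨ q3): β-rule — branch into q1  //  q3.
      branch 2.1 (add q1):
        ○ open, literals {q1=T}.
      branch 2.2 (add q3):
        ○ open, literals {q3=T}.
4 branches closed, 10 open.
Each open branch fixes some atoms; the unmentioned ones are free. Counting distinct full assignments: branch {q1=T, q2=F, q4=F, q5=T} (q3, q6) contributes 4 new; branch {q1=T, q2=F, q4=F, q5=T} (q3, q6) contributes 0 new; branch {q1=T, q2=T, q4=F, q5=F} (q3, q6) contributes 4 new; branch {q1=F, q2=F, q4=F, q5=F} (q3, q6) contributes 4 new; branch {q1=F, q2=F, q4=F} (q3, q5, q6) contributes 4 new; branch {q1=T, q2=T, q4=F, q5=F} (q3, q6) contributes 0 new; branch {q1=F, q2=F, q4=F, q5=F} (q3, q6) contributes 0 new; branch {q1=F, q2=F, q4=F} (q3, q5, q6) contributes 0 new; branch {q1=T} (q2, q3, q4, q5, q6) contributes 24 new; branch {q3=T} (q1, q2, q4, q5, q6) contributes 12 new. Total: 52.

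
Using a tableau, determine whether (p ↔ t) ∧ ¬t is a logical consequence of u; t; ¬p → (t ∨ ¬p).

No

Initial set: {u; t; (¬p → (t ∨ ¬p)); ¬((p ↔ t) ∧ ¬t)}.
(¬p → (t ∨ ¬p)): β-rule — branch into ¬¬p  //  (t ∨ ¬p).
  branch 1 (add ¬¬p):
    ¬((p ↔ t) ∧ ¬t): β-rule — branch into ¬(p ↔ t)  //  ¬¬t.
      branch 1.1 (add ¬(p ↔ t)):
        ¬(p ↔ t): β-rule — branch into p, ¬t  //  ¬p, t.
          branch 1.1.1 (add p, ¬t):
            × closes — contains both t and ¬t.
          branch 1.1.2 (add ¬p, t):
            × closes — contains both p and ¬p.
      branch 1.2 (add ¬¬t):
        ○ open, literals {p=T, t=T, u=T}.
  branch 2 (add (t ∨ ¬p)):
    ¬((p ↔ t) ∧ ¬t): β-rule — branch into ¬(p ↔ t)  //  ¬¬t.
      branch 2.1 (add ¬(p ↔ t)):
        (t ∨ ¬p): β-rule — branch into t  //  ¬p.
          branch 2.1.1 (add t):
            ¬(p ↔ t): β-rule — branch into p, ¬t  //  ¬p, t.
              branch 2.1.1.1 (add p, ¬t):
                × closes — contains both t and ¬t.
              branch 2.1.1.2 (add ¬p, t):
                ○ open, literals {p=F, t=T, u=T}.
          branch 2.1.2 (add ¬p):
            ¬(p ↔ t): β-rule — branch into p, ¬t  //  ¬p, t.
              branch 2.1.2.1 (add p, ¬t):
                × closes — contains both p and ¬p.
              branch 2.1.2.2 (add ¬p, t):
                ○ open, literals {p=F, t=T, u=T}.
      branch 2.2 (add ¬¬t):
        (t ∨ ¬p): β-rule — branch into t  //  ¬p.
          branch 2.2.1 (add t):
            ○ open, literals {t=T, u=T}.
          branch 2.2.2 (add ¬p):
            ○ open, literals {p=F, t=T, u=T}.
4 branches closed, 5 open.
An open branch gives a countermodel: p=T, t=T, u=T (unmentioned atoms arbitrary); the premises hold there but the conclusion fails.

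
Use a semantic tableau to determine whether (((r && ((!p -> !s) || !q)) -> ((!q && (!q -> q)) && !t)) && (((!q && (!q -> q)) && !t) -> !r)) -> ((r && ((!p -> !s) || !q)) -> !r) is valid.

Valid

Assume the negation and expand:
Initial set: {F ((((r && ((!p -> !s) || !q)) -> ((!q && (!q -> q)) && !t)) && (((!q && (!q -> q)) && !t) -> !r)) -> ((r && ((!p -> !s) || !q)) -> !r))}.
F ((((r && ((!p -> !s) || !q)) -> ((!q && (!q -> q)) && !t)) && (((!q && (!q -> q)) && !t) -> !r)) -> ((r && ((!p -> !s) || !q)) -> !r)): α-rule — add T (((r && ((!p -> !s) || !q)) -> ((!q && (!q -> q)) && !t)) && (((!q && (!q -> q)) && !t) -> !r)), F ((r && ((!p -> !s) || !q)) -> !r).
T (((r && ((!p -> !s) || !q)) -> ((!q && (!q -> q)) && !t)) && (((!q && (!q -> q)) && !t) -> !r)): α-rule — add T ((r && ((!p -> !s) || !q)) -> ((!q && (!q -> q)) && !t)), T (((!q && (!q -> q)) && !t) -> !r).
F ((r && ((!p -> !s) || !q)) -> !r): α-rule — add T (r && ((!p -> !s) || !q)), F !r.
T (r && ((!p -> !s) || !q)): α-rule — add T r, T ((!p -> !s) || !q).
T ((r && ((!p -> !s) || !q)) -> ((!q && (!q -> q)) && !t)): β-rule — branch into F (r && ((!p -> !s) || !q))  //  T ((!q && (!q -> q)) && !t).
  branch 1 (add F (r && ((!p -> !s) || !q))):
    T (((!q && (!q -> q)) && !t) -> !r): β-rule — branch into F ((!q && (!q -> q)) && !t)  //  T !r.
      branch 1.1 (add F ((!q && (!q -> q)) && !t)):
        T ((!p -> !s) || !q): β-rule — branch into T (!p -> !s)  //  T !q.
          branch 1.1.1 (add T (!p -> !s)):
            F (r && ((!p -> !s) || !q)): β-rule — branch into F r  //  F ((!p -> !s) || !q).
              branch 1.1.1.1 (add F r):
                × closes — contains both r and !r.
              branch 1.1.1.2 (add F ((!p -> !s) || !q)):
                F ((!p -> !s) || !q): α-rule — add F (!p -> !s), F !q.
                F (!p -> !s): α-rule — add T !p, F !s.
                F ((!q && (!q -> q)) && !t): β-rule — branch into F (!q && (!q -> q))  //  F !t.
                  branch 1.1.1.2.1 (add F (!q && (!q -> q))):
                    T (!p -> !s): β-rule — branch into F !p  //  T !s.
                      branch 1.1.1.2.1.1 (add F !p):
                        × closes — contains both p and !p.
                      branch 1.1.1.2.1.2 (add T !s):
                        × closes — contains both s and !s.
                  branch 1.1.1.2.2 (add F !t):
                    T (!p -> !s): β-rule — branch into F !p  //  T !s.
                      branch 1.1.1.2.2.1 (add F !p):
                        × closes — contains both p and !p.
                      branch 1.1.1.2.2.2 (add T !s):
                        × closes — contains both s and !s.
          branch 1.1.2 (add T !q):
            F (r && ((!p -> !s) || !q)): β-rule — branch into F r  //  F ((!p -> !s) || !q).
              branch 1.1.2.1 (add F r):
                × closes — contains both r and !r.
              branch 1.1.2.2 (add F ((!p -> !s) || !q)):
                F ((!p -> !s) || !q): α-rule — add F (!p -> !s), F !q.
                × closes — contains both q and !q.
      branch 1.2 (add T !r):
        × closes — contains both r and !r.
  branch 2 (add T ((!q && (!q -> q)) && !t)):
    T ((!q && (!q -> q)) && !t): α-rule — add T (!q && (!q -> q)), T !t.
    T (!q && (!q -> q)): α-rule — add T !q, T (!q -> q).
    T (((!q && (!q -> q)) && !t) -> !r): β-rule — branch into F ((!q && (!q -> q)) && !t)  //  T !r.
      branch 2.1 (add F ((!q && (!q -> q)) && !t)):
        T ((!p -> !s) || !q): β-rule — branch into T (!p -> !s)  //  T !q.
          branch 2.1.1 (add T (!p -> !s)):
            T (!q -> q): β-rule — branch into F !q  //  T q.
              branch 2.1.1.1 (add F !q):
                × closes — contains both q and !q.
              branch 2.1.1.2 (add T q):
                × closes — contains both q and !q.
          branch 2.1.2 (add T !q):
            T (!q -> q): β-rule — branch into F !q  //  T q.
              branch 2.1.2.1 (add F !q):
                × closes — contains both q and !q.
              branch 2.1.2.2 (add T q):
                × closes — contains both q and !q.
      branch 2.2 (add T !r):
        × closes — contains both r and !r.
All 13 branches close.
Every branch closed, so the negation is unsatisfiable and the formula is valid.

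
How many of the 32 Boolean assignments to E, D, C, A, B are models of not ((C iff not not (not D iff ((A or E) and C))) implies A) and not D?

6

Initial set: {(not ((C iff not not (not D iff ((A or E) and C))) implies A) and not D)}.
(not ((C iff not not (not D iff ((A or E) and C))) implies A) and not D): α-rule — add not ((C iff not not (not D iff ((A or E) and C))) implies A), not D.
not ((C iff not not (not D iff ((A or E) and C))) implies A): α-rule — add (C iff not not (not D iff ((A or E) and C))), not A.
(C iff not not (not D iff ((A or E) and C))): β-rule — branch into C, not not (not D iff ((A or E) and C))  //  not C, not not not (not D iff ((A or E) and C)).
  branch 1 (add C, not not (not D iff ((A or E) and C))):
    not not (not D iff ((A or E) and C)): drop double negation, giving (not D iff ((A or E) and C)).
    (not D iff ((A or E) and C)): β-rule — branch into not D, ((A or E) and C)  //  not not D, not ((A or E) and C).
      branch 1.1 (add not D, ((A or E) and C)):
        ((A or E) and C): α-rule — add (A or E), C.
        (A or E): β-rule — branch into A  //  E.
          branch 1.1.1 (add A):
            × closes — contains both A and not A.
          branch 1.1.2 (add E):
            ○ open, literals {A=0, C=1, D=0, E=1}.
      branch 1.2 (add not not D, not ((A or E) and C)):
        × closes — contains both D and not D.
  branch 2 (add not C, not not not (not D iff ((A or E) and C))):
    not not not (not D iff ((A or E) and C)): drop double negation, giving not (not D iff ((A or E) and C)).
    not (not D iff ((A or E) and C)): β-rule — branch into not D, not ((A or E) and C)  //  not not D, ((A or E) and C).
      branch 2.1 (add not D, not ((A or E) and C)):
        not ((A or E) and C): β-rule — branch into not (A or E)  //  not C.
          branch 2.1.1 (add not (A or E)):
            not (A or E): α-rule — add not A, not E.
            ○ open, literals {A=0, C=0, D=0, E=0}.
          branch 2.1.2 (add not C):
            ○ open, literals {A=0, C=0, D=0}.
      branch 2.2 (add not not D, ((A or E) and C)):
        × closes — contains both D and not D.
3 branches closed, 3 open.
Each open branch fixes some atoms; the unmentioned ones are free. Counting distinct full assignments: branch {A=0, C=1, D=0, E=1} (B) contributes 2 new; branch {A=0, C=0, D=0, E=0} (B) contributes 2 new; branch {A=0, C=0, D=0} (E, B) contributes 2 new. Total: 6.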